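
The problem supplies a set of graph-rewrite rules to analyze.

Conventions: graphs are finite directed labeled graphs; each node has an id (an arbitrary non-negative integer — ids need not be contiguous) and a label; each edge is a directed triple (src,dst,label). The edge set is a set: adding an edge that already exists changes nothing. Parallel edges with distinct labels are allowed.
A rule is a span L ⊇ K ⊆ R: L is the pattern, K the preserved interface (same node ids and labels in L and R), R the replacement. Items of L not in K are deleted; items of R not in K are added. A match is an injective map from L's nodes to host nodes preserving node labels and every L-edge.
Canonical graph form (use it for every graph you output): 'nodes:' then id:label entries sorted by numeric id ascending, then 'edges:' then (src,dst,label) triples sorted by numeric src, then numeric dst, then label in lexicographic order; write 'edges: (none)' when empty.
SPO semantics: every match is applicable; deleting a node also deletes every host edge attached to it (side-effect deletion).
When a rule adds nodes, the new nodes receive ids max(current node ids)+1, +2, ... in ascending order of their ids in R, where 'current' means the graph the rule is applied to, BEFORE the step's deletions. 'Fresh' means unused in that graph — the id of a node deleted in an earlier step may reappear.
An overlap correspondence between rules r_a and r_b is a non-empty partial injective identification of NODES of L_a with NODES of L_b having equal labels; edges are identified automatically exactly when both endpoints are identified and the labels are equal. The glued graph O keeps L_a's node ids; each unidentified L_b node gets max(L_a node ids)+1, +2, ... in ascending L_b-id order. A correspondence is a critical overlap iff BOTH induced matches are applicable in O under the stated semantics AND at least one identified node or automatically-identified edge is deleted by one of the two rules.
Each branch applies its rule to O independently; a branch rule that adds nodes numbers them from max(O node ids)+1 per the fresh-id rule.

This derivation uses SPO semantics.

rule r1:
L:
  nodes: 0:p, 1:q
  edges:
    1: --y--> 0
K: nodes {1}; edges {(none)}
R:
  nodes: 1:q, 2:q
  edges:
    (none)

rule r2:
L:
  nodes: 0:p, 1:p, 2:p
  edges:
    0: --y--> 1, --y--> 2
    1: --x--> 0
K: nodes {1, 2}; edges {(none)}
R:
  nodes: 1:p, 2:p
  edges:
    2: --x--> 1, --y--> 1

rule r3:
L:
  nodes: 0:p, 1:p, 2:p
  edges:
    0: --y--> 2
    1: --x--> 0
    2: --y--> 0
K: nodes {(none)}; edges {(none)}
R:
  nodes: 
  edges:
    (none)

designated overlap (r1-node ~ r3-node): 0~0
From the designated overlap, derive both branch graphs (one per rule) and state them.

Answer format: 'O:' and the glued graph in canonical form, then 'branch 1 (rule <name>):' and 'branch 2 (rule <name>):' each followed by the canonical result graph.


O:
nodes: 0:p, 1:q, 2:p, 3:p
edges: (0,3,y); (1,0,y); (2,0,x); (3,0,y)
branch 1 (rule r1):
nodes: 1:q, 2:p, 3:p, 4:q
edges: (none)
branch 2 (rule r3):
nodes: 1:q
edges: (none)


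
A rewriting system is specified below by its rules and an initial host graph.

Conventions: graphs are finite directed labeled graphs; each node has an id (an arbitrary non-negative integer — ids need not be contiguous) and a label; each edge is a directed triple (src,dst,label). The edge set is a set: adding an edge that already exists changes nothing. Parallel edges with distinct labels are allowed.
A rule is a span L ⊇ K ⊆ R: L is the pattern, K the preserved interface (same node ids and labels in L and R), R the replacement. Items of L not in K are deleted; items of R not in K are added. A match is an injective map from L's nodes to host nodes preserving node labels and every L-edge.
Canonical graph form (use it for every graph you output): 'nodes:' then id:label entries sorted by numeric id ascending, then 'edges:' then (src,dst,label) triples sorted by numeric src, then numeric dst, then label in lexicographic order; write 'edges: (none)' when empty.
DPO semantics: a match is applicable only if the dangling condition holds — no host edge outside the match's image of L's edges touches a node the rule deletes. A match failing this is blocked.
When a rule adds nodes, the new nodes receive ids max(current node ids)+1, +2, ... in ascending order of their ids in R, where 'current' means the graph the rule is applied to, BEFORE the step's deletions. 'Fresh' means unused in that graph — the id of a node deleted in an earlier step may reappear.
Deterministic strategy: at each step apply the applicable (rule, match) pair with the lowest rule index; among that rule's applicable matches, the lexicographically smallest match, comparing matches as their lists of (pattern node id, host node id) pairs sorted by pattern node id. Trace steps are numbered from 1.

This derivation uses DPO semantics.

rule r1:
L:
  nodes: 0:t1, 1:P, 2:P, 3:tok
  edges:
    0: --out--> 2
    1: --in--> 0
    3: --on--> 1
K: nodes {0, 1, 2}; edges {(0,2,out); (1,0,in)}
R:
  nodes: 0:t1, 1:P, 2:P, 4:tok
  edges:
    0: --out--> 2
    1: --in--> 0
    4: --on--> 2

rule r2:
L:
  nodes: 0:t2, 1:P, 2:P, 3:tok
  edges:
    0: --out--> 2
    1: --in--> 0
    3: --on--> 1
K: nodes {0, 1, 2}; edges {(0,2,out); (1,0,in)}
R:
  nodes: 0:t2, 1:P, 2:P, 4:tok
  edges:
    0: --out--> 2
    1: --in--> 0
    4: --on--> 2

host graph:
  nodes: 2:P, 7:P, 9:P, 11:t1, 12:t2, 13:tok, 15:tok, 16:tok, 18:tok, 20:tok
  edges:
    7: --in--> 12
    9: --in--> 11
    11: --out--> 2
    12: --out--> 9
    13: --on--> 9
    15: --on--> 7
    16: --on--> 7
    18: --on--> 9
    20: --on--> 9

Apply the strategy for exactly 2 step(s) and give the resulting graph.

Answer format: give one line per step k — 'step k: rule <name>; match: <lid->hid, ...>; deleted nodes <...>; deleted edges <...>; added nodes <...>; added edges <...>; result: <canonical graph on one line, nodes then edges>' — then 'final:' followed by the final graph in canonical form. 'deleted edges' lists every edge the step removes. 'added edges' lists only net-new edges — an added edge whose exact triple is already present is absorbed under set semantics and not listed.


step 1: rule r1; match: 0->11, 1->9, 2->2, 3->13; deleted nodes 13; deleted edges (13,9,on); added nodes 21; added edges (21,2,on); result: nodes: 2:P, 7:P, 9:P, 11:t1, 12:t2, 15:tok, 16:tok, 18:tok, 20:tok, 21:tok edges: (7,12,in); (9,11,in); (11,2,out); (12,9,out); (15,7,on); (16,7,on); (18,9,on); (20,9,on); (21,2,on)
step 2: rule r1; match: 0->11, 1->9, 2->2, 3->18; deleted nodes 18; deleted edges (18,9,on); added nodes 22; added edges (22,2,on); result: nodes: 2:P, 7:P, 9:P, 11:t1, 12:t2, 15:tok, 16:tok, 20:tok, 21:tok, 22:tok edges: (7,12,in); (9,11,in); (11,2,out); (12,9,out); (15,7,on); (16,7,on); (20,9,on); (21,2,on); (22,2,on)
final:
nodes: 2:P, 7:P, 9:P, 11:t1, 12:t2, 15:tok, 16:tok, 20:tok, 21:tok, 22:tok
edges: (7,12,in); (9,11,in); (11,2,out); (12,9,out); (15,7,on); (16,7,on); (20,9,on); (21,2,on); (22,2,on)


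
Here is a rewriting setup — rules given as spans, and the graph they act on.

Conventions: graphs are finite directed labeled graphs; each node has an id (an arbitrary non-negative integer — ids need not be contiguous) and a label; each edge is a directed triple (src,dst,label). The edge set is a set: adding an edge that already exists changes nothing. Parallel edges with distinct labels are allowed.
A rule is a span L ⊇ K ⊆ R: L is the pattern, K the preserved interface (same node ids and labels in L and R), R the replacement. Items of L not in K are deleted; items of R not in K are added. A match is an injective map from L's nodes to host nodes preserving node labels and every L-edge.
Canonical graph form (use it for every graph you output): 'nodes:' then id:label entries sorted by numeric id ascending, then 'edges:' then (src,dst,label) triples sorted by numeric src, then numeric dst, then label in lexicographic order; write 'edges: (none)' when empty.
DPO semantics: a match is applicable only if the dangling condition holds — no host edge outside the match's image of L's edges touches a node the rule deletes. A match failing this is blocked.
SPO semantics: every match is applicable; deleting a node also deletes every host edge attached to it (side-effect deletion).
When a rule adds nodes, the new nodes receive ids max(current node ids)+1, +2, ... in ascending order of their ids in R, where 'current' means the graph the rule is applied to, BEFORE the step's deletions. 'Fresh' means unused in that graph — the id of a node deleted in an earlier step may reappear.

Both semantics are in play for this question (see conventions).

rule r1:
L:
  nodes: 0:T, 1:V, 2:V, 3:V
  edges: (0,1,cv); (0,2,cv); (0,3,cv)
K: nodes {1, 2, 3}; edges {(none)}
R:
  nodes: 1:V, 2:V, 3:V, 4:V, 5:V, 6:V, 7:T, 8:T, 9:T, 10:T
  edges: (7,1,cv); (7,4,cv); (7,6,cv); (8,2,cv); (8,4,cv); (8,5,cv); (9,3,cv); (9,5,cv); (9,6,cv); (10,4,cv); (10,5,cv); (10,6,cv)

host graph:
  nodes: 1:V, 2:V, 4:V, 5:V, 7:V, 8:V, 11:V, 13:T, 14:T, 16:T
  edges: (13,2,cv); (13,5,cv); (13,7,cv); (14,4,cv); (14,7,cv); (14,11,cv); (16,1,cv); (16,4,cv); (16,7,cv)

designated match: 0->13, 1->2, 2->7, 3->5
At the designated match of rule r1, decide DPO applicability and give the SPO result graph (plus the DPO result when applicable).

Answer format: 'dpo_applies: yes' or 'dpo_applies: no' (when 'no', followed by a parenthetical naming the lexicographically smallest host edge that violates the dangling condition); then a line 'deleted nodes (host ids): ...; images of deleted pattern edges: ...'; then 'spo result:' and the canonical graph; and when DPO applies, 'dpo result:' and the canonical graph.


dpo_applies: yes
deleted nodes (host ids): 13; images of deleted pattern edges: (13,2,cv); (13,5,cv); (13,7,cv)
spo result:
nodes: 1:V, 2:V, 4:V, 5:V, 7:V, 8:V, 11:V, 14:T, 16:T, 17:V, 18:V, 19:V, 20:T, 21:T, 22:T, 23:T
edges: (14,4,cv); (14,7,cv); (14,11,cv); (16,1,cv); (16,4,cv); (16,7,cv); (20,2,cv); (20,17,cv); (20,19,cv); (21,7,cv); (21,17,cv); (21,18,cv); (22,5,cv); (22,18,cv); (22,19,cv); (23,17,cv); (23,18,cv); (23,19,cv)
dpo result:
nodes: 1:V, 2:V, 4:V, 5:V, 7:V, 8:V, 11:V, 14:T, 16:T, 17:V, 18:V, 19:V, 20:T, 21:T, 22:T, 23:T
edges: (14,4,cv); (14,7,cv); (14,11,cv); (16,1,cv); (16,4,cv); (16,7,cv); (20,2,cv); (20,17,cv); (20,19,cv); (21,7,cv); (21,17,cv); (21,18,cv); (22,5,cv); (22,18,cv); (22,19,cv); (23,17,cv); (23,18,cv); (23,19,cv)


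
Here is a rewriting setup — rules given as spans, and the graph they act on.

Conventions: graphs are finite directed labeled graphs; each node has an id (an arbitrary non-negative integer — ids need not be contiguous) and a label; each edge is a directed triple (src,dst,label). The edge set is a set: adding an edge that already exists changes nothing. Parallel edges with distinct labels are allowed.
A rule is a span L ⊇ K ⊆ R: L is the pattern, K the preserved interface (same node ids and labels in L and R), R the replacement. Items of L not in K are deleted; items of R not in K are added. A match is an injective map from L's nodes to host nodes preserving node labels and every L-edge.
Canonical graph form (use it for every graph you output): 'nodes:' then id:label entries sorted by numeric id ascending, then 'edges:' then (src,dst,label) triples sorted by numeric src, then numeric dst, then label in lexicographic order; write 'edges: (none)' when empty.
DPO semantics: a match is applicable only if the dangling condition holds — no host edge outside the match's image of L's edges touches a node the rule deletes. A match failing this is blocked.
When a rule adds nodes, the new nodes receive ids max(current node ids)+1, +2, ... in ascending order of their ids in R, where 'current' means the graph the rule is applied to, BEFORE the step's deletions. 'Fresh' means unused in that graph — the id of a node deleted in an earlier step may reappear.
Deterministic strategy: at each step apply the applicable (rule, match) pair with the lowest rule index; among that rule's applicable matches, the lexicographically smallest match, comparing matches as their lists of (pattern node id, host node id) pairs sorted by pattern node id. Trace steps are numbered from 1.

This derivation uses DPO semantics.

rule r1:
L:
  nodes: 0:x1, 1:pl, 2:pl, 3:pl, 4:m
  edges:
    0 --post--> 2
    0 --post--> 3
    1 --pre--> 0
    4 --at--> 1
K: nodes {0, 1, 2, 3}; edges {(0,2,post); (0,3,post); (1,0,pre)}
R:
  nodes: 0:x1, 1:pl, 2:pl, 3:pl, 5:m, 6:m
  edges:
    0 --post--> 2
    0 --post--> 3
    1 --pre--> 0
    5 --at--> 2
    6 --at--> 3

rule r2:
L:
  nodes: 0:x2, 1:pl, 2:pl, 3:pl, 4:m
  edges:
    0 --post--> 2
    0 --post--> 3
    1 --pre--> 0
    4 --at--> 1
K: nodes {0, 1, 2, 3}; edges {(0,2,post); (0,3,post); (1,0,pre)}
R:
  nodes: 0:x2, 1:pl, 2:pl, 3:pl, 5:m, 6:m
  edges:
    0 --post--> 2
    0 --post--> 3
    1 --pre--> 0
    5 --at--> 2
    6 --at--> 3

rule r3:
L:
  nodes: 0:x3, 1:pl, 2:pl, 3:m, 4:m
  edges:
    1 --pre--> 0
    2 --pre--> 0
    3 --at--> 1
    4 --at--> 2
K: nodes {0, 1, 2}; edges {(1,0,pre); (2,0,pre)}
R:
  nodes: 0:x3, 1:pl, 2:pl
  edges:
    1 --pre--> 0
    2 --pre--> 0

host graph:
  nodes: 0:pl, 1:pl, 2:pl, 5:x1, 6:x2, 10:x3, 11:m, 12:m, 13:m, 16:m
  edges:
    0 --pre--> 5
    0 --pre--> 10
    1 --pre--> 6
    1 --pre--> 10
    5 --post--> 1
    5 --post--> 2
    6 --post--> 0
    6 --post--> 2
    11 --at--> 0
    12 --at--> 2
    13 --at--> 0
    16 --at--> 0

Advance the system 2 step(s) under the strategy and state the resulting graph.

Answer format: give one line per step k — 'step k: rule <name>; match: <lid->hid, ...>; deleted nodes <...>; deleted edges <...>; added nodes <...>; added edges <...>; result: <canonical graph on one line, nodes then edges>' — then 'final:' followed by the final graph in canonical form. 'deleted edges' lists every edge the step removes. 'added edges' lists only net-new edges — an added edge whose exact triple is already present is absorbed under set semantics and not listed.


step 1: rule r1; match: 0->5, 1->0, 2->1, 3->2, 4->11; deleted nodes 11; deleted edges (11,0,at); added nodes 17, 18; added edges (17,1,at); (18,2,at); result: nodes: 0:pl, 1:pl, 2:pl, 5:x1, 6:x2, 10:x3, 12:m, 13:m, 16:m, 17:m, 18:m edges: (0,5,pre); (0,10,pre); (1,6,pre); (1,10,pre); (5,1,post); (5,2,post); (6,0,post); (6,2,post); (12,2,at); (13,0,at); (16,0,at); (17,1,at); (18,2,at)
step 2: rule r1; match: 0->5, 1->0, 2->1, 3->2, 4->13; deleted nodes 13; deleted edges (13,0,at); added nodes 19, 20; added edges (19,1,at); (20,2,at); result: nodes: 0:pl, 1:pl, 2:pl, 5:x1, 6:x2, 10:x3, 12:m, 16:m, 17:m, 18:m, 19:m, 20:m edges: (0,5,pre); (0,10,pre); (1,6,pre); (1,10,pre); (5,1,post); (5,2,post); (6,0,post); (6,2,post); (12,2,at); (16,0,at); (17,1,at); (18,2,at); (19,1,at); (20,2,at)
final:
nodes: 0:pl, 1:pl, 2:pl, 5:x1, 6:x2, 10:x3, 12:m, 16:m, 17:m, 18:m, 19:m, 20:m
edges: (0,5,pre); (0,10,pre); (1,6,pre); (1,10,pre); (5,1,post); (5,2,post); (6,0,post); (6,2,post); (12,2,at); (16,0,at); (17,1,at); (18,2,at); (19,1,at); (20,2,at)


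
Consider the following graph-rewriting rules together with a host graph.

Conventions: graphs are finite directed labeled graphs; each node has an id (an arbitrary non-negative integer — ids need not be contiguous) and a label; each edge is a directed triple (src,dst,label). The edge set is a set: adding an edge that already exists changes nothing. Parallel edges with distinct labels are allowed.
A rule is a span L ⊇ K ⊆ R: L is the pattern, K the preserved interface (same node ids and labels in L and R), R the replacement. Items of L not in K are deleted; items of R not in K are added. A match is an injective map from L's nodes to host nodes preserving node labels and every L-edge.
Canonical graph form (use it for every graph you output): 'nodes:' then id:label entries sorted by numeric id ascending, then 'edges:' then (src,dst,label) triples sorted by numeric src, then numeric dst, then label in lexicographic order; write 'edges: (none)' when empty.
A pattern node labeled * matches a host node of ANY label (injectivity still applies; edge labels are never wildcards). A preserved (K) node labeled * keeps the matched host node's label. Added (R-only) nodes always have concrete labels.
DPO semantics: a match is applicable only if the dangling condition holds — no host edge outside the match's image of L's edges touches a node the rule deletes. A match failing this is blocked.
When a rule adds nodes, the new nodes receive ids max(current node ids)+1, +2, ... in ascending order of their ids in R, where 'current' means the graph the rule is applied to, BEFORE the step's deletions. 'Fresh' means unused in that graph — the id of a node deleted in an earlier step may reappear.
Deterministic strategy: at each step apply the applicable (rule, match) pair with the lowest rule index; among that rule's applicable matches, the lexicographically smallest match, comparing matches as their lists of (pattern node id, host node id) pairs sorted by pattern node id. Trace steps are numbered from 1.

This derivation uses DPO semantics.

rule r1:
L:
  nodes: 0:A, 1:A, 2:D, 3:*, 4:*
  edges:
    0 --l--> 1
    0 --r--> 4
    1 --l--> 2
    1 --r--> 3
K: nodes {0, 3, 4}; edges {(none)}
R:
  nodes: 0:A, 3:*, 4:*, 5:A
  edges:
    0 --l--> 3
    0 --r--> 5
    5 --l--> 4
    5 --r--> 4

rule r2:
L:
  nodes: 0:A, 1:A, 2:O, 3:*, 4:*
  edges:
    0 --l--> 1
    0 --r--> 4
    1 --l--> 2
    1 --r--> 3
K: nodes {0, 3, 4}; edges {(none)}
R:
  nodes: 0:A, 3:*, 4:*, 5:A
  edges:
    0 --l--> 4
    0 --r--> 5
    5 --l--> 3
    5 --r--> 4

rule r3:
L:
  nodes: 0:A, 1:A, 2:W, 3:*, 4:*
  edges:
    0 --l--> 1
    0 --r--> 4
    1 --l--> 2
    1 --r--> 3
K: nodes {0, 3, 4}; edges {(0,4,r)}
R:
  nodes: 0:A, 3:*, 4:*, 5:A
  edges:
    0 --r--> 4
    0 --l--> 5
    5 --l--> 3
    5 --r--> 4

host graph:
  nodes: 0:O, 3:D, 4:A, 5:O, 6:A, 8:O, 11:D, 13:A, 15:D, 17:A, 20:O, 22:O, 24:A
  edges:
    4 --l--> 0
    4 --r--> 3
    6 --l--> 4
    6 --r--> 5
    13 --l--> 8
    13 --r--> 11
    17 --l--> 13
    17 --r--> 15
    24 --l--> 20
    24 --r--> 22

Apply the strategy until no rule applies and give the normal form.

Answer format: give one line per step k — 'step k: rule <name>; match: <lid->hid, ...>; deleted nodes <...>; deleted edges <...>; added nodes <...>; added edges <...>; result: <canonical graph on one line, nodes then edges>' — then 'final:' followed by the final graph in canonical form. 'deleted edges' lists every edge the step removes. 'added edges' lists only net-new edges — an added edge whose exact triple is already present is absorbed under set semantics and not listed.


step 1: rule r2; match: 0->6, 1->4, 2->0, 3->3, 4->5; deleted nodes 0, 4; deleted edges (4,0,l); (4,3,r); (6,4,l); (6,5,r); added nodes 25; added edges (6,5,l); (6,25,r); (25,3,l); (25,5,r); result: nodes: 3:D, 5:O, 6:A, 8:O, 11:D, 13:A, 15:D, 17:A, 20:O, 22:O, 24:A, 25:A edges: (6,5,l); (6,25,r); (13,8,l); (13,11,r); (17,13,l); (17,15,r); (24,20,l); (24,22,r); (25,3,l); (25,5,r)
step 2: rule r2; match: 0->17, 1->13, 2->8, 3->11, 4->15; deleted nodes 8, 13; deleted edges (13,8,l); (13,11,r); (17,13,l); (17,15,r); added nodes 26; added edges (17,15,l); (17,26,r); (26,11,l); (26,15,r); result: nodes: 3:D, 5:O, 6:A, 11:D, 15:D, 17:A, 20:O, 22:O, 24:A, 25:A, 26:A edges: (6,5,l); (6,25,r); (17,15,l); (17,26,r); (24,20,l); (24,22,r); (25,3,l); (25,5,r); (26,11,l); (26,15,r)
final:
nodes: 3:D, 5:O, 6:A, 11:D, 15:D, 17:A, 20:O, 22:O, 24:A, 25:A, 26:A
edges: (6,5,l); (6,25,r); (17,15,l); (17,26,r); (24,20,l); (24,22,r); (25,3,l); (25,5,r); (26,11,l); (26,15,r)


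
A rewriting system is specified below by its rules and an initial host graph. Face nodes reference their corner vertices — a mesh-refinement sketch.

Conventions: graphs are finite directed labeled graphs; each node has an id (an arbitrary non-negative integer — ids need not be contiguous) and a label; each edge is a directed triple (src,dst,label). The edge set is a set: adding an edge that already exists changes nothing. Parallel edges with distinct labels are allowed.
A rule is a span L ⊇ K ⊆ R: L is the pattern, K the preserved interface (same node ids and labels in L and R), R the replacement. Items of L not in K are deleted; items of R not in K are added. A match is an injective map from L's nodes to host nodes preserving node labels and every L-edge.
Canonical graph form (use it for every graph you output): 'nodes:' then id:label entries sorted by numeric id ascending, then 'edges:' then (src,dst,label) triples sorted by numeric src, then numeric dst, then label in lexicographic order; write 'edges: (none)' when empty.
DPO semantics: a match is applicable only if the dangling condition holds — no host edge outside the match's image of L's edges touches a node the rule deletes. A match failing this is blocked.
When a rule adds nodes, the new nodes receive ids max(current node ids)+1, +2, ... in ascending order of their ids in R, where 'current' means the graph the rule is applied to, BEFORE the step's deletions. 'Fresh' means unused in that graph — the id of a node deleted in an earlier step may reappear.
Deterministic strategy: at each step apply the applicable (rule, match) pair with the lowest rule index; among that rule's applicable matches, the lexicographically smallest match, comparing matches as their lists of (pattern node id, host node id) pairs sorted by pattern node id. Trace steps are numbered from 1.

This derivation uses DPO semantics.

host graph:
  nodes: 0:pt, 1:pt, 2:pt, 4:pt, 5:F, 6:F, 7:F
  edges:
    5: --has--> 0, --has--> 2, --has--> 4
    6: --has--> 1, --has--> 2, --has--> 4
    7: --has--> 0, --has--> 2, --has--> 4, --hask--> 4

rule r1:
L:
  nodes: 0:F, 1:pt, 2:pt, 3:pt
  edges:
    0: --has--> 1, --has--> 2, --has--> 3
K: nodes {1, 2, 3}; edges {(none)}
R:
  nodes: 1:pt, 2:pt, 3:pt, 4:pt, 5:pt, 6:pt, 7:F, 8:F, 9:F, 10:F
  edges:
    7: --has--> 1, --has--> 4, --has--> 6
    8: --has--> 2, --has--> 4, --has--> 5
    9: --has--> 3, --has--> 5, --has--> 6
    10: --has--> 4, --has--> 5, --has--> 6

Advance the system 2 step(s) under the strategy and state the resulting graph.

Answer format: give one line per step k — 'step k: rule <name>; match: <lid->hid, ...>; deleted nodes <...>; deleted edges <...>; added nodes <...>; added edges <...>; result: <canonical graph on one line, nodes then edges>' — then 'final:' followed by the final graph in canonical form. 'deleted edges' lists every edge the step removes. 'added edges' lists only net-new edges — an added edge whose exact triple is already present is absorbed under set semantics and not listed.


step 1: rule r1; match: 0->5, 1->0, 2->2, 3->4; deleted nodes 5; deleted edges (5,0,has); (5,2,has); (5,4,has); added nodes 8, 9, 10, 11, 12, 13, 14; added edges (11,0,has); (11,8,has); (11,10,has); (12,2,has); (12,8,has); (12,9,has); (13,4,has); (13,9,has); (13,10,has); (14,8,has); (14,9,has); (14,10,has); result: nodes: 0:pt, 1:pt, 2:pt, 4:pt, 6:F, 7:F, 8:pt, 9:pt, 10:pt, 11:F, 12:F, 13:F, 14:F edges: (6,1,has); (6,2,has); (6,4,has); (7,0,has); (7,2,has); (7,4,has); (7,4,hask); (11,0,has); (11,8,has); (11,10,has); (12,2,has); (12,8,has); (12,9,has); (13,4,has); (13,9,has); (13,10,has); (14,8,has); (14,9,has); (14,10,has)
step 2: rule r1; match: 0->6, 1->1, 2->2, 3->4; deleted nodes 6; deleted edges (6,1,has); (6,2,has); (6,4,has); added nodes 15, 16, 17, 18, 19, 20, 21; added edges (18,1,has); (18,15,has); (18,17,has); (19,2,has); (19,15,has); (19,16,has); (20,4,has); (20,16,has); (20,17,has); (21,15,has); (21,16,has); (21,17,has); result: nodes: 0:pt, 1:pt, 2:pt, 4:pt, 7:F, 8:pt, 9:pt, 10:pt, 11:F, 12:F, 13:F, 14:F, 15:pt, 16:pt, 17:pt, 18:F, 19:F, 20:F, 21:F edges: (7,0,has); (7,2,has); (7,4,has); (7,4,hask); (11,0,has); (11,8,has); (11,10,has); (12,2,has); (12,8,has); (12,9,has); (13,4,has); (13,9,has); (13,10,has); (14,8,has); (14,9,has); (14,10,has); (18,1,has); (18,15,has); (18,17,has); (19,2,has); (19,15,has); (19,16,has); (20,4,has); (20,16,has); (20,17,has); (21,15,has); (21,16,has); (21,17,has)
final:
nodes: 0:pt, 1:pt, 2:pt, 4:pt, 7:F, 8:pt, 9:pt, 10:pt, 11:F, 12:F, 13:F, 14:F, 15:pt, 16:pt, 17:pt, 18:F, 19:F, 20:F, 21:F
edges: (7,0,has); (7,2,has); (7,4,has); (7,4,hask); (11,0,has); (11,8,has); (11,10,has); (12,2,has); (12,8,has); (12,9,has); (13,4,has); (13,9,has); (13,10,has); (14,8,has); (14,9,has); (14,10,has); (18,1,has); (18,15,has); (18,17,has); (19,2,has); (19,15,has); (19,16,has); (20,4,has); (20,16,has); (20,17,has); (21,15,has); (21,16,has); (21,17,has)


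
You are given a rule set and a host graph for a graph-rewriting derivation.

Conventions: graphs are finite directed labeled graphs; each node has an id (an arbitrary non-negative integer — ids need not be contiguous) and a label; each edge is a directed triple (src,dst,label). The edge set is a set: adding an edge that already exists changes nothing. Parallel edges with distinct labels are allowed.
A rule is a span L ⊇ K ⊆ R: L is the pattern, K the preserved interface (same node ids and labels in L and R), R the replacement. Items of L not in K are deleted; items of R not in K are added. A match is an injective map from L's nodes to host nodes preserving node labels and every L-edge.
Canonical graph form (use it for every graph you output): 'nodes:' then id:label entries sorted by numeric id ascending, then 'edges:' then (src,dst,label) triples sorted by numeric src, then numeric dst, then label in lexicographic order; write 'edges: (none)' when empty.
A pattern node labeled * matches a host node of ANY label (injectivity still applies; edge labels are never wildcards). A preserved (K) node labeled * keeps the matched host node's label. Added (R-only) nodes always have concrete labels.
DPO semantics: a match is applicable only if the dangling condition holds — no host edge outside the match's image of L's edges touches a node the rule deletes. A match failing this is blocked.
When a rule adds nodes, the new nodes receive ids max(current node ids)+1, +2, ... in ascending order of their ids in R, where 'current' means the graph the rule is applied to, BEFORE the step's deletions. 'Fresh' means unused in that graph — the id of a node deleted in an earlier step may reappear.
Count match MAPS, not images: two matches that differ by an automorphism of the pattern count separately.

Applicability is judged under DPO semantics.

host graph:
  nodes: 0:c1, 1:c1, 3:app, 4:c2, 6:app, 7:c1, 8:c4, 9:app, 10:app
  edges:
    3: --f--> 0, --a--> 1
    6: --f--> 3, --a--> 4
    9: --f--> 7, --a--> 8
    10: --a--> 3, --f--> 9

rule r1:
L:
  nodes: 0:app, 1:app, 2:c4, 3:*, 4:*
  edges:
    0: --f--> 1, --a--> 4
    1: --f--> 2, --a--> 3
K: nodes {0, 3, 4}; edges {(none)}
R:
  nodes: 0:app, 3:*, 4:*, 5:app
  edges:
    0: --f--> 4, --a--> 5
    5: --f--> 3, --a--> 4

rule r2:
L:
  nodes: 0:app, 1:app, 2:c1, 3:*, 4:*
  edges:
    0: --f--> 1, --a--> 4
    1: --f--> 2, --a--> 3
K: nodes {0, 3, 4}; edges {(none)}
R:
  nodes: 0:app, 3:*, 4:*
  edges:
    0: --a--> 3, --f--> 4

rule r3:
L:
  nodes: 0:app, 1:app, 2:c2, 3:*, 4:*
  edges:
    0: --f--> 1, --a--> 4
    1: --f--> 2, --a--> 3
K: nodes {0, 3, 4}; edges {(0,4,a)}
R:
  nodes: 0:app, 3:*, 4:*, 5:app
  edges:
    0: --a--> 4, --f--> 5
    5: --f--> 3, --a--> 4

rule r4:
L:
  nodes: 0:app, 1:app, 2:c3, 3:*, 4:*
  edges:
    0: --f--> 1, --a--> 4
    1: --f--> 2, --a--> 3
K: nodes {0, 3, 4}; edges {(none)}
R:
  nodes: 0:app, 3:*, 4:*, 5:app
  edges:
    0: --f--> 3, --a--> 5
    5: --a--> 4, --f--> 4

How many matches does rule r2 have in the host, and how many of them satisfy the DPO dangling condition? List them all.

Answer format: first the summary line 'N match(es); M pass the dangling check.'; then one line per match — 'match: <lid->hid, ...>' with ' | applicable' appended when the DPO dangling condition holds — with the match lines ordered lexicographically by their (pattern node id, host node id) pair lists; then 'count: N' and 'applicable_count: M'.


2 match(es); 1 pass the dangling check.
match: 0->6, 1->3, 2->0, 3->1, 4->4
match: 0->10, 1->9, 2->7, 3->8, 4->3 | applicable
count: 2
applicable_count: 1


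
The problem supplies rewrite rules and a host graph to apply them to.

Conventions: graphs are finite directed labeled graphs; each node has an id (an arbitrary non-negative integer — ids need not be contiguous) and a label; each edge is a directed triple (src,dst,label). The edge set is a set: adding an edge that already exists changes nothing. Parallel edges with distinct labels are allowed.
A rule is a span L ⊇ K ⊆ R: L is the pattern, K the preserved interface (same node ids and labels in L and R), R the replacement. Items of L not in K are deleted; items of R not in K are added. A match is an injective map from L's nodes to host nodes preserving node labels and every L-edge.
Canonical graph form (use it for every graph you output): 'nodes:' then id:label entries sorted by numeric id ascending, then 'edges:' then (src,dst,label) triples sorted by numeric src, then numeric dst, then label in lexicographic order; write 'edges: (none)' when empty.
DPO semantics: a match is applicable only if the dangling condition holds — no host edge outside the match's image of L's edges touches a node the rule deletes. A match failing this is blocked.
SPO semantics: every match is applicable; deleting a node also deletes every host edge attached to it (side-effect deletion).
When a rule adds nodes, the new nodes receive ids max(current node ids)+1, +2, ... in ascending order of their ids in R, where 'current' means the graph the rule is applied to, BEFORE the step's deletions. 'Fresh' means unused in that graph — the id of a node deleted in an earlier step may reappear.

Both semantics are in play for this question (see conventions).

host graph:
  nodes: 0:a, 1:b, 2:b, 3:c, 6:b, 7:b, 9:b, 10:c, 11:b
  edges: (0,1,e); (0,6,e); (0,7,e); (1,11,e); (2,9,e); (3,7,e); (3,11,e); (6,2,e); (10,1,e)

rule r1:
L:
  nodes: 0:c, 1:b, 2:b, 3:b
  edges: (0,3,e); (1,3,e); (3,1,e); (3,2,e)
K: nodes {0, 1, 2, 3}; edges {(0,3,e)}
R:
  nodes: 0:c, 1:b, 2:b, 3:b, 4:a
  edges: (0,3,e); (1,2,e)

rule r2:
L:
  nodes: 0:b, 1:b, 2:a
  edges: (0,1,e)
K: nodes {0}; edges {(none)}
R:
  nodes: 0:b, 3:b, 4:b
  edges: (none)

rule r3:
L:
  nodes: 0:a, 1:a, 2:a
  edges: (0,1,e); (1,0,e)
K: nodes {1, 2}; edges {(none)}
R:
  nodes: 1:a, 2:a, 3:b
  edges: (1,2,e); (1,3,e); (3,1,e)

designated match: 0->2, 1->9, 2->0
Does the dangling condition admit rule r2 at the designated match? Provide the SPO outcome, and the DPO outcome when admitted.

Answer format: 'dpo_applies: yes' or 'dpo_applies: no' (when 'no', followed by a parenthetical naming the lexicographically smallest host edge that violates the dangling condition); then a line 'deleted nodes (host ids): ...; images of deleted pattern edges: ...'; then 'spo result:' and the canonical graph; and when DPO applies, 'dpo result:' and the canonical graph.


dpo_applies: no
(the rule deletes node 0, which keeps host edge (0,1,e) outside the match image — the dangling condition fails, DPO blocks; SPO proceeds and side-deletes such edges)
deleted nodes (host ids): 0, 9; images of deleted pattern edges: (2,9,e)
spo result:
nodes: 1:b, 2:b, 3:c, 6:b, 7:b, 10:c, 11:b, 12:b, 13:b
edges: (1,11,e); (3,7,e); (3,11,e); (6,2,e); (10,1,e)


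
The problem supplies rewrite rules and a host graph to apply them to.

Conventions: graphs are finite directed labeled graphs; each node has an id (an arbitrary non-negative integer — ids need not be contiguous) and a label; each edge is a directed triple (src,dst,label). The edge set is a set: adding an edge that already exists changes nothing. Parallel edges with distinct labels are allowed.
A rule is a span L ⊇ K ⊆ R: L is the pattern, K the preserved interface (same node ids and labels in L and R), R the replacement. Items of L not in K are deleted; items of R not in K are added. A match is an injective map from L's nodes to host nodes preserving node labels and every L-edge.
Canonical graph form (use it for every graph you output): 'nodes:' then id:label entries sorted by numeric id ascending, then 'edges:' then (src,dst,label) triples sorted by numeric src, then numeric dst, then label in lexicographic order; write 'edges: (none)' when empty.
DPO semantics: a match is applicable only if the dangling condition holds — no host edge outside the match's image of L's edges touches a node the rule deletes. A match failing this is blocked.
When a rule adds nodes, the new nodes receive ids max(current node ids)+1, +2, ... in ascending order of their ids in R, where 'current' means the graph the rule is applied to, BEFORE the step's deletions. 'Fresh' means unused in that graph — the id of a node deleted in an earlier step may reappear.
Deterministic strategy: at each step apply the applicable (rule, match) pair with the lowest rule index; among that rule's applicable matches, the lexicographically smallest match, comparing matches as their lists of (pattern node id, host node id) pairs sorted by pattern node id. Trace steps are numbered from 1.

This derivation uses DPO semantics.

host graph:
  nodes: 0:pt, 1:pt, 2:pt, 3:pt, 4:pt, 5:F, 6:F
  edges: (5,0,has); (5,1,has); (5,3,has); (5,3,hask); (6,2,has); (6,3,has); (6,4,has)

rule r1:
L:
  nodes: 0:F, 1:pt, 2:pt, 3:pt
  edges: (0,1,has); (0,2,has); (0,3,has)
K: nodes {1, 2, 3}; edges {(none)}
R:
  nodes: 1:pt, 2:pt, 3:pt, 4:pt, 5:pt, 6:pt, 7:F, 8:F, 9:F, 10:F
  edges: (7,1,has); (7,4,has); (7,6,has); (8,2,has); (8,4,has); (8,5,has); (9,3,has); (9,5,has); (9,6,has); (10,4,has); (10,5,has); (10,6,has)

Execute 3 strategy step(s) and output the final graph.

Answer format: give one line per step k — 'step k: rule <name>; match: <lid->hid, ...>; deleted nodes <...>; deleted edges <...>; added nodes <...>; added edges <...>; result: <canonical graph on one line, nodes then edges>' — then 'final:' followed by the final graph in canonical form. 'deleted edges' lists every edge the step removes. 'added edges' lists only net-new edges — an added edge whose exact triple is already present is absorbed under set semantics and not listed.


step 1: rule r1; match: 0->6, 1->2, 2->3, 3->4; deleted nodes 6; deleted edges (6,2,has); (6,3,has); (6,4,has); added nodes 7, 8, 9, 10, 11, 12, 13; added edges (10,2,has); (10,7,has); (10,9,has); (11,3,has); (11,7,has); (11,8,has); (12,4,has); (12,8,has); (12,9,has); (13,7,has); (13,8,has); (13,9,has); result: nodes: 0:pt, 1:pt, 2:pt, 3:pt, 4:pt, 5:F, 7:pt, 8:pt, 9:pt, 10:F, 11:F, 12:F, 13:F edges: (5,0,has); (5,1,has); (5,3,has); (5,3,hask); (10,2,has); (10,7,has); (10,9,has); (11,3,has); (11,7,has); (11,8,has); (12,4,has); (12,8,has); (12,9,has); (13,7,has); (13,8,has); (13,9,has)
step 2: rule r1; match: 0->10, 1->2, 2->7, 3->9; deleted nodes 10; deleted edges (10,2,has); (10,7,has); (10,9,has); added nodes 14, 15, 16, 17, 18, 19, 20; added edges (17,2,has); (17,14,has); (17,16,has); (18,7,has); (18,14,has); (18,15,has); (19,9,has); (19,15,has); (19,16,has); (20,14,has); (20,15,has); (20,16,has); result: nodes: 0:pt, 1:pt, 2:pt, 3:pt, 4:pt, 5:F, 7:pt, 8:pt, 9:pt, 11:F, 12:F, 13:F, 14:pt, 15:pt, 16:pt, 17:F, 18:F, 19:F, 20:F edges: (5,0,has); (5,1,has); (5,3,has); (5,3,hask); (11,3,has); (11,7,has); (11,8,has); (12,4,has); (12,8,has); (12,9,has); (13,7,has); (13,8,has); (13,9,has); (17,2,has); (17,14,has); (17,16,has); (18,7,has); (18,14,has); (18,15,has); (19,9,has); (19,15,has); (19,16,has); (20,14,has); (20,15,has); (20,16,has)
step 3: rule r1; match: 0->11, 1->3, 2->7, 3->8; deleted nodes 11; deleted edges (11,3,has); (11,7,has); (11,8,has); added nodes 21, 22, 23, 24, 25, 26, 27; added edges (24,3,has); (24,21,has); (24,23,has); (25,7,has); (25,21,has); (25,22,has); (26,8,has); (26,22,has); (26,23,has); (27,21,has); (27,22,has); (27,23,has); result: nodes: 0:pt, 1:pt, 2:pt, 3:pt, 4:pt, 5:F, 7:pt, 8:pt, 9:pt, 12:F, 13:F, 14:pt, 15:pt, 16:pt, 17:F, 18:F, 19:F, 20:F, 21:pt, 22:pt, 23:pt, 24:F, 25:F, 26:F, 27:F edges: (5,0,has); (5,1,has); (5,3,has); (5,3,hask); (12,4,has); (12,8,has); (12,9,has); (13,7,has); (13,8,has); (13,9,has); (17,2,has); (17,14,has); (17,16,has); (18,7,has); (18,14,has); (18,15,has); (19,9,has); (19,15,has); (19,16,has); (20,14,has); (20,15,has); (20,16,has); (24,3,has); (24,21,has); (24,23,has); (25,7,has); (25,21,has); (25,22,has); (26,8,has); (26,22,has); (26,23,has); (27,21,has); (27,22,has); (27,23,has)
final:
nodes: 0:pt, 1:pt, 2:pt, 3:pt, 4:pt, 5:F, 7:pt, 8:pt, 9:pt, 12:F, 13:F, 14:pt, 15:pt, 16:pt, 17:F, 18:F, 19:F, 20:F, 21:pt, 22:pt, 23:pt, 24:F, 25:F, 26:F, 27:F
edges: (5,0,has); (5,1,has); (5,3,has); (5,3,hask); (12,4,has); (12,8,has); (12,9,has); (13,7,has); (13,8,has); (13,9,has); (17,2,has); (17,14,has); (17,16,has); (18,7,has); (18,14,has); (18,15,has); (19,9,has); (19,15,has); (19,16,has); (20,14,has); (20,15,has); (20,16,has); (24,3,has); (24,21,has); (24,23,has); (25,7,has); (25,21,has); (25,22,has); (26,8,has); (26,22,has); (26,23,has); (27,21,has); (27,22,has); (27,23,has)


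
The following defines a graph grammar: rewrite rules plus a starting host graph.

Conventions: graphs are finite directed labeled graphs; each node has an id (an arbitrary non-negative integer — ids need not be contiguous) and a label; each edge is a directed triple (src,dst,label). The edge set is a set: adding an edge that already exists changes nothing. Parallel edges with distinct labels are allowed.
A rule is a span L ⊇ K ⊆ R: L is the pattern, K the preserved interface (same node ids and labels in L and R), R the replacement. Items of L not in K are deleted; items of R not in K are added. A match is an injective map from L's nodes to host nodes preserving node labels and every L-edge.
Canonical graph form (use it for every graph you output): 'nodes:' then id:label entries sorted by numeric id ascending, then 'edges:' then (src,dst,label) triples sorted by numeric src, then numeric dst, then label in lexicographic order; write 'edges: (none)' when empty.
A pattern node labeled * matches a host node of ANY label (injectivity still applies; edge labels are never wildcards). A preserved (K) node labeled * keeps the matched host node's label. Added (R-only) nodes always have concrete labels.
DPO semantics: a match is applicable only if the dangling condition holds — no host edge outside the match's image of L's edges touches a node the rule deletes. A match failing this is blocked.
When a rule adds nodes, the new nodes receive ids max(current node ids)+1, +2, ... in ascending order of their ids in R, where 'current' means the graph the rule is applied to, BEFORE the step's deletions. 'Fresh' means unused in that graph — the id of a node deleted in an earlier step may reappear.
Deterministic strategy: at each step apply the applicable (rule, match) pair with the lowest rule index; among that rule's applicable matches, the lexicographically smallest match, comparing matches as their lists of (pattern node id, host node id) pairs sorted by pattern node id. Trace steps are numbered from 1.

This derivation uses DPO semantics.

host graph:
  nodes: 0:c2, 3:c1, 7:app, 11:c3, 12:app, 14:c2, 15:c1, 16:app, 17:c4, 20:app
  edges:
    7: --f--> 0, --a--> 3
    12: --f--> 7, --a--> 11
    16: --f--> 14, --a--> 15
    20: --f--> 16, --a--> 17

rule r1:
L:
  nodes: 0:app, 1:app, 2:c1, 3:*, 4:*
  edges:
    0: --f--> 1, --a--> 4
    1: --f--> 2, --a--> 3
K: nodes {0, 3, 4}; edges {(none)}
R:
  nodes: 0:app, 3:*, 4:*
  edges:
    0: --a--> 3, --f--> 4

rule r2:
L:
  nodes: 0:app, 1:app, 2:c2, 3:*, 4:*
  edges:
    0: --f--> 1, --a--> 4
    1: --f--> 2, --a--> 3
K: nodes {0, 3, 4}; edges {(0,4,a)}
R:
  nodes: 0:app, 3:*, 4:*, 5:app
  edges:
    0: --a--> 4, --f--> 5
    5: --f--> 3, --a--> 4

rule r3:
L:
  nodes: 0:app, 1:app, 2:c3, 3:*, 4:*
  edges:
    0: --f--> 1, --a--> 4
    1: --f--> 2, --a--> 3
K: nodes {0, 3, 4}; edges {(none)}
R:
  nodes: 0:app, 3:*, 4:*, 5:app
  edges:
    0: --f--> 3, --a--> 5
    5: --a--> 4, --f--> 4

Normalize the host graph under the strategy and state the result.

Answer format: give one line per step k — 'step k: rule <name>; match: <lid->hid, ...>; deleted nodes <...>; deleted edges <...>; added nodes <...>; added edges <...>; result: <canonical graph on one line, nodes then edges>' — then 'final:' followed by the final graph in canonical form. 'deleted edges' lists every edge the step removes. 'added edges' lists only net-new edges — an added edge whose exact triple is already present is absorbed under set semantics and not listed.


step 1: rule r2; match: 0->12, 1->7, 2->0, 3->3, 4->11; deleted nodes 0, 7; deleted edges (7,0,f); (7,3,a); (12,7,f); added nodes 21; added edges (12,21,f); (21,3,f); (21,11,a); result: nodes: 3:c1, 11:c3, 12:app, 14:c2, 15:c1, 16:app, 17:c4, 20:app, 21:app edges: (12,11,a); (12,21,f); (16,14,f); (16,15,a); (20,16,f); (20,17,a); (21,3,f); (21,11,a)
step 2: rule r2; match: 0->20, 1->16, 2->14, 3->15, 4->17; deleted nodes 14, 16; deleted edges (16,14,f); (16,15,a); (20,16,f); added nodes 22; added edges (20,22,f); (22,15,f); (22,17,a); result: nodes: 3:c1, 11:c3, 12:app, 15:c1, 17:c4, 20:app, 21:app, 22:app edges: (12,11,a); (12,21,f); (20,17,a); (20,22,f); (21,3,f); (21,11,a); (22,15,f); (22,17,a)
final:
nodes: 3:c1, 11:c3, 12:app, 15:c1, 17:c4, 20:app, 21:app, 22:app
edges: (12,11,a); (12,21,f); (20,17,a); (20,22,f); (21,3,f); (21,11,a); (22,15,f); (22,17,a)
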